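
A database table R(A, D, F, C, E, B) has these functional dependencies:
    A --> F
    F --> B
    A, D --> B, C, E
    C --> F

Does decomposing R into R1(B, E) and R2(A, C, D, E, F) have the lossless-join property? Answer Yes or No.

The shared attributes are {E} and {E}⁺ = {E}.
R1 ⊄ {E} and R2 ⊄ {E}, so the split is lossy.

No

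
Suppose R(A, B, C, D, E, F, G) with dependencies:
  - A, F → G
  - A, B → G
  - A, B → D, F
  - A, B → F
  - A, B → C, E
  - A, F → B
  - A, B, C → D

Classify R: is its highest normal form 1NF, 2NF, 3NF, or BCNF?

BCNF

Candidate keys: {A, B}, {A, F}. Prime attributes: {A, B, F}.
The left-hand side of every FD is a superkey, so BCNF is satisfied.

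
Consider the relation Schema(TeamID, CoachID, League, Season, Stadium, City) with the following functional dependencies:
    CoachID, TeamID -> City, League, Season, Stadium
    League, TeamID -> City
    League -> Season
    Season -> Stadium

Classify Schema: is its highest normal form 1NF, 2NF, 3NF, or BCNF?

2NF

Candidate key: {CoachID, TeamID}. Prime attributes: {CoachID, TeamID}.
League, TeamID -> City: {League, TeamID}⁺ = {City, League, Season, Stadium, TeamID}, which is not all of the attributes, so the left side is not a superkey — BCNF is violated.
League, TeamID -> City has non-prime {City} on the right and a non-superkey on the left, so 3NF fails.
No non-prime attribute depends on a proper subset of any candidate key, so 2NF holds.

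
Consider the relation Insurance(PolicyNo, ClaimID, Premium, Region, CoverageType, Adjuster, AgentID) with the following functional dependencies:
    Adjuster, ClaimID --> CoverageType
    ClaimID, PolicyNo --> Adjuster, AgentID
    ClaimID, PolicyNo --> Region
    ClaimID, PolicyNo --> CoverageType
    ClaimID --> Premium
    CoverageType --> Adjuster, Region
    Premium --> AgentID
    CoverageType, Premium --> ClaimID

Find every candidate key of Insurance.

Attributes never on any right-hand side: {PolicyNo} — every candidate key must contain it.
{ClaimID, PolicyNo}⁺ = {Adjuster, AgentID, ClaimID, CoverageType, PolicyNo, Premium, Region}, which is every attribute, so {ClaimID, PolicyNo} is a candidate key.
{CoverageType, PolicyNo, Premium}⁺ = {Adjuster, AgentID, ClaimID, CoverageType, PolicyNo, Premium, Region}, which is every attribute, so {CoverageType, PolicyNo, Premium} is a candidate key.
These are minimal and exhaustive — every other superkey contains one of them.

{ClaimID, PolicyNo}, {CoverageType, PolicyNo, Premium}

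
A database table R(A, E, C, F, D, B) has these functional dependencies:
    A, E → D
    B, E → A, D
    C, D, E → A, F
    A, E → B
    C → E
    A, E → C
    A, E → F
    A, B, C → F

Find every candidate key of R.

{A, C}, {A, E}, {B, C}, {B, E}, {C, D}

Closure of {A, C} is {A, B, C, D, E, F}, the whole schema; {A, C} is a candidate key.
Closure of {A, E} is {A, B, C, D, E, F}, the whole schema; {A, E} is a candidate key.
Closure of {B, C} is {A, B, C, D, E, F}, the whole schema; {B, C} is a candidate key.
Closure of {B, E} is {A, B, C, D, E, F}, the whole schema; {B, E} is a candidate key.
Closure of {C, D} is {A, B, C, D, E, F}, the whole schema; {C, D} is a candidate key.
These are minimal and exhaustive — every other superkey contains one of them.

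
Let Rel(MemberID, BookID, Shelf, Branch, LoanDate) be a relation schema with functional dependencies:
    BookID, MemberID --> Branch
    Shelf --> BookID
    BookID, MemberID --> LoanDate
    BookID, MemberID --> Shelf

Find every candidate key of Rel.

{BookID, MemberID}, {MemberID, Shelf}

No FD produces {MemberID}, so it must be in every candidate key.
Closure of {BookID, MemberID} is {BookID, Branch, LoanDate, MemberID, Shelf}, the whole schema; {BookID, MemberID} is a candidate key.
Closure of {MemberID, Shelf} is {BookID, Branch, LoanDate, MemberID, Shelf}, the whole schema; {MemberID, Shelf} is a candidate key.
No proper subset of any of these is a key, and no other minimal superkey exists.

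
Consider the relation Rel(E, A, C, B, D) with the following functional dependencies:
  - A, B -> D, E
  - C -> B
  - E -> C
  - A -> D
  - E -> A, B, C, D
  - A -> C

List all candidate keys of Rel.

Closure of {A} is {A, B, C, D, E}, the whole schema; {A} is a candidate key.
Closure of {E} is {A, B, C, D, E}, the whole schema; {E} is a candidate key.
These are minimal and exhaustive — every other superkey contains one of them.

{A}, {E}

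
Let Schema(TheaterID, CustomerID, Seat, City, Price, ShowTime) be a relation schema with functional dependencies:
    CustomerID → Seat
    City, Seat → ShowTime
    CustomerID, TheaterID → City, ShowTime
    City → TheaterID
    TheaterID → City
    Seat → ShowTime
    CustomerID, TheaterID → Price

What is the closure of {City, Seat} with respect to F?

{City, Seat, ShowTime, TheaterID}

Start with {City, Seat}.
City, Seat → ShowTime applies; add {ShowTime} → now {City, Seat, ShowTime}.
City → TheaterID applies; add {TheaterID} → now {City, Seat, ShowTime, TheaterID}.
No further FD applies.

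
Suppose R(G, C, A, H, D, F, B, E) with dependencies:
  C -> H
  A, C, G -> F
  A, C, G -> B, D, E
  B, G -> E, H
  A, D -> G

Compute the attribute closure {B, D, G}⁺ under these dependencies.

{B, D, E, G, H}

Start with {B, D, G}.
B, G -> E, H applies; add {E, H} → now {B, D, E, G, H}.
No further FD applies.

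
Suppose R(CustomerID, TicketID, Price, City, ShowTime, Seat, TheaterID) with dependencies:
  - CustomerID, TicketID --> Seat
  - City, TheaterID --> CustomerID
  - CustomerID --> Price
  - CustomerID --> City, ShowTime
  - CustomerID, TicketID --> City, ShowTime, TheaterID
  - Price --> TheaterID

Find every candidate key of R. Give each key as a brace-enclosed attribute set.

Attributes never on any right-hand side: {TicketID} — every candidate key must contain it.
{CustomerID, TicketID} is a candidate key since {CustomerID, TicketID}⁺ = {City, CustomerID, Price, Seat, ShowTime, TheaterID, TicketID} covers every attribute.
{City, Price, TicketID} is a candidate key since {City, Price, TicketID}⁺ = {City, CustomerID, Price, Seat, ShowTime, TheaterID, TicketID} covers every attribute.
{City, TheaterID, TicketID} is a candidate key since {City, TheaterID, TicketID}⁺ = {City, CustomerID, Price, Seat, ShowTime, TheaterID, TicketID} covers every attribute.
Any other superkey properly contains one of these, so there are no further candidate keys.

{City, Price, TicketID}, {City, TheaterID, TicketID}, {CustomerID, TicketID}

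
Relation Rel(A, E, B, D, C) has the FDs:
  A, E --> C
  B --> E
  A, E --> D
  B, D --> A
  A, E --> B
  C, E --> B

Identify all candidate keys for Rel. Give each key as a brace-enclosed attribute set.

Closure of {A, B} is {A, B, C, D, E}, the whole schema; {A, B} is a candidate key.
Closure of {A, E} is {A, B, C, D, E}, the whole schema; {A, E} is a candidate key.
Closure of {B, D} is {A, B, C, D, E}, the whole schema; {B, D} is a candidate key.
Closure of {C, D, E} is {A, B, C, D, E}, the whole schema; {C, D, E} is a candidate key.
These are minimal and exhaustive — every other superkey contains one of them.

{A, B}, {A, E}, {B, D}, {C, D, E}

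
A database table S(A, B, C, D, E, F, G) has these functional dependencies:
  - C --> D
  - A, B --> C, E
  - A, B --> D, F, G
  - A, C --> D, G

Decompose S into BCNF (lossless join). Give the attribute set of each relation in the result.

{A, B, C, E, F}; {A, C, G}; {C, D}

Candidate key of the original relation: {A, B}.
In {A, B, C, D, E, F, G}, {C} is not a superkey ({C}⁺ restricted to this set is {C, D}), so split on C --> D into {C, D} and {A, B, C, E, F, G}.
{C, D} is in BCNF.
In {A, B, C, E, F, G}, {A, C} is not a superkey ({A, C}⁺ restricted to this set is {A, C, G}), so split on A, C --> G into {A, C, G} and {A, B, C, E, F}.
{A, C, G} is in BCNF.
{A, B, C, E, F} is in BCNF.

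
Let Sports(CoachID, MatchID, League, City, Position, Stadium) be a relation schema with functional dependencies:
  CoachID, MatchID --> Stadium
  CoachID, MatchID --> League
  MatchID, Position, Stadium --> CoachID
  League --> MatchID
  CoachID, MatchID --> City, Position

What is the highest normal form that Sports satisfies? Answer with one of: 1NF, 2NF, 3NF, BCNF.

3NF

Candidate keys: {CoachID, League}, {CoachID, MatchID}, {League, Position, Stadium}, {MatchID, Position, Stadium}. Prime attributes: {CoachID, League, MatchID, Position, Stadium}.
For League --> MatchID we have {League}⁺ = {League, MatchID}; {League} is not a superkey, so BCNF fails.
Its right-hand attributes {MatchID} are all prime, as are those of every other non-superkey FD — the relation is in 3NF.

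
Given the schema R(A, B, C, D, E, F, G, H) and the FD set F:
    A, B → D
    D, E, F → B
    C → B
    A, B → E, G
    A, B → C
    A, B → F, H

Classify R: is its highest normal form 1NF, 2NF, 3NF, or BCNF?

3NF

Candidate keys: {A, B}, {A, C}, {A, D, E, F}. Prime attributes: {A, B, C, D, E, F}.
For D, E, F → B we have {D, E, F}⁺ = {B, D, E, F}; {D, E, F} is not a superkey, so BCNF fails.
But every attribute on its right side ({B}) is prime, and the same holds for every other non-superkey FD, so 3NF still holds.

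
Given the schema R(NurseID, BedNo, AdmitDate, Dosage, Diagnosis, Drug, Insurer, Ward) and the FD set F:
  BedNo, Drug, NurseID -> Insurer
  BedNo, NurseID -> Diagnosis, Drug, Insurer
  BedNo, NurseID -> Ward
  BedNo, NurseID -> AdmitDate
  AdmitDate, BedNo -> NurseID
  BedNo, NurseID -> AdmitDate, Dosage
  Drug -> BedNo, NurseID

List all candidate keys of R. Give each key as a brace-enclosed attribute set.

{AdmitDate, BedNo}, {BedNo, NurseID}, {Drug}

{Drug}⁺ = {AdmitDate, BedNo, Diagnosis, Dosage, Drug, Insurer, NurseID, Ward} — all of the relation — so {Drug} is a candidate key.
{AdmitDate, BedNo}⁺ = {AdmitDate, BedNo, Diagnosis, Dosage, Drug, Insurer, NurseID, Ward} — all of the relation — so {AdmitDate, BedNo} is a candidate key.
{BedNo, NurseID}⁺ = {AdmitDate, BedNo, Diagnosis, Dosage, Drug, Insurer, NurseID, Ward} — all of the relation — so {BedNo, NurseID} is a candidate key.
Any other superkey properly contains one of these, so there are no further candidate keys.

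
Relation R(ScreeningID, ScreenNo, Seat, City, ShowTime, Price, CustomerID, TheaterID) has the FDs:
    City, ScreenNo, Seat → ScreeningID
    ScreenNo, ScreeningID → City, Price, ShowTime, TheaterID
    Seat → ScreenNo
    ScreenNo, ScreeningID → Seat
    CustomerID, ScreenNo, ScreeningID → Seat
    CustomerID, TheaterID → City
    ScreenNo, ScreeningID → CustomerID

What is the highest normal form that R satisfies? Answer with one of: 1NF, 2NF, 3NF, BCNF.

3NF

Candidate keys: {City, Seat}, {CustomerID, Seat, TheaterID}, {ScreenNo, ScreeningID}, {ScreeningID, Seat}. Prime attributes: {City, CustomerID, ScreenNo, ScreeningID, Seat, TheaterID}.
Seat → ScreenNo: {Seat}⁺ = {ScreenNo, Seat}, which is not all of the attributes, so the left side is not a superkey — BCNF is violated.
Its right-hand attributes {ScreenNo} are all prime, as are those of every other non-superkey FD — the relation is in 3NF.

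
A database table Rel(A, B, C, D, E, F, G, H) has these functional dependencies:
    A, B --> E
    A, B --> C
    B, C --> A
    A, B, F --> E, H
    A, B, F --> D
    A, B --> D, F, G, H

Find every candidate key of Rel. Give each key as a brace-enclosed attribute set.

{B} never appears on the right of any FD, so every key must include it.
{A, B}⁺ = {A, B, C, D, E, F, G, H}, which is every attribute, so {A, B} is a candidate key.
{B, C}⁺ = {A, B, C, D, E, F, G, H}, which is every attribute, so {B, C} is a candidate key.
No proper subset of any of these is a key, and no other minimal superkey exists.

{A, B}, {B, C}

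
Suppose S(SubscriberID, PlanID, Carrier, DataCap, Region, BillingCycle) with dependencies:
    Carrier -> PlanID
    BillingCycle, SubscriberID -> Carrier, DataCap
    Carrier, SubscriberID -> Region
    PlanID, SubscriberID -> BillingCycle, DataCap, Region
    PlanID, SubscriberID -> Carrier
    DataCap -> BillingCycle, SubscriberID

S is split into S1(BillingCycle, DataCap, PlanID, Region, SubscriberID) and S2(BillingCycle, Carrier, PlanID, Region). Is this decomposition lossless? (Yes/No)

S1 ∩ S2 = {BillingCycle, PlanID, Region}; its closure under F is {BillingCycle, PlanID, Region}.
Neither S1 nor S2 is contained in that closure, so the decomposition is lossy.

No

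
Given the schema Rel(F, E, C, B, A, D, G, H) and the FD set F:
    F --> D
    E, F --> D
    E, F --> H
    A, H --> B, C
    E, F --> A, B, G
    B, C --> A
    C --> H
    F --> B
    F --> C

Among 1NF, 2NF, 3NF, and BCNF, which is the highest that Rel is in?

1NF

Candidate key: {E, F}. Prime attributes: {E, F}.
F --> D breaks BCNF: {F}⁺ = {A, B, C, D, F, H}, so {F} is not a superkey.
F --> D has non-prime {D} on the right and a non-superkey on the left, so 3NF fails.
The proper key subset {F} of {E, F} determines non-prime {A, B, C, D, H}, so the relation is not even in 2NF.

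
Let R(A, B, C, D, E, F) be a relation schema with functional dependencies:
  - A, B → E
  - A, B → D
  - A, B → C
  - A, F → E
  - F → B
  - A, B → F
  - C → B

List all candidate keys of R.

{A} never appears on the right of any FD, so every key must include it.
Closure of {A, B} is {A, B, C, D, E, F}, the whole schema; {A, B} is a candidate key.
Closure of {A, C} is {A, B, C, D, E, F}, the whole schema; {A, C} is a candidate key.
Closure of {A, F} is {A, B, C, D, E, F}, the whole schema; {A, F} is a candidate key.
No proper subset of any of these is a key, and no other minimal superkey exists.

{A, B}, {A, C}, {A, F}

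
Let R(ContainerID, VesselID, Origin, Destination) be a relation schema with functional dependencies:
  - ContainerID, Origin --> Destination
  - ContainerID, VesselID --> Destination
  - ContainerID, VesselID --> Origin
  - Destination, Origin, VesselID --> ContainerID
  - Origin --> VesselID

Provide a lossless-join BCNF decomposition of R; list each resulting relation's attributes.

{ContainerID, Destination, Origin}; {Origin, VesselID}

Candidate keys of the original relation: {ContainerID, Origin}, {ContainerID, VesselID}, {Destination, Origin}.
{ContainerID, Destination, Origin, VesselID}: {Origin} determines {Origin, VesselID} here but is not a superkey — split on Origin --> VesselID, giving {Origin, VesselID} and {ContainerID, Destination, Origin}.
{Origin, VesselID} is in BCNF.
{ContainerID, Destination, Origin} is in BCNF.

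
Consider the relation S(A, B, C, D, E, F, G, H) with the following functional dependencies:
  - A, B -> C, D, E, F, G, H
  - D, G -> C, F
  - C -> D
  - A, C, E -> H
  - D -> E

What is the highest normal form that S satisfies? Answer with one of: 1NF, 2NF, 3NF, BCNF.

2NF

Candidate key: {A, B}. Prime attributes: {A, B}.
For D, G -> C, F we have {D, G}⁺ = {C, D, E, F, G}; {D, G} is not a superkey, so BCNF fails.
D, G -> C, F determines the non-prime attributes {C, F} from a non-superkey — 3NF is violated.
No proper subset of a key has a non-prime attribute in its closure, so there is no partial dependency; 2NF holds.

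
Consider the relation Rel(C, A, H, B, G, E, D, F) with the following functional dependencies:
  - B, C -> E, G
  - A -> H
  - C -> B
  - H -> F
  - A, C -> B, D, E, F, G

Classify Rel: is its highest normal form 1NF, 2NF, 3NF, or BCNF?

1NF

Candidate key: {A, C}. Prime attributes: {A, C}.
For B, C -> E, G we have {B, C}⁺ = {B, C, E, G}; {B, C} is not a superkey, so BCNF fails.
B, C -> E, G determines the non-prime attributes {E, G} from a non-superkey — 3NF is violated.
{A} is a proper subset of the key {A, C}, and {A}⁺ contains the non-prime attributes {F, H} — a partial dependency, so 2NF is violated.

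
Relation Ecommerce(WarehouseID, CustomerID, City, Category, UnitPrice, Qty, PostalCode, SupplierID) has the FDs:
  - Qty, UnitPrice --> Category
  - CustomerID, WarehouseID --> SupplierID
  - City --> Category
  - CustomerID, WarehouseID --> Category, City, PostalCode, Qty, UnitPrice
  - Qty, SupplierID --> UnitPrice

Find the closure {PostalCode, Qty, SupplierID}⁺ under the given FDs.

Start with {PostalCode, Qty, SupplierID}.
Qty, SupplierID --> UnitPrice applies; add {UnitPrice} → now {PostalCode, Qty, SupplierID, UnitPrice}.
Qty, UnitPrice --> Category applies; add {Category} → now {Category, PostalCode, Qty, SupplierID, UnitPrice}.
No further FD applies.

{Category, PostalCode, Qty, SupplierID, UnitPrice}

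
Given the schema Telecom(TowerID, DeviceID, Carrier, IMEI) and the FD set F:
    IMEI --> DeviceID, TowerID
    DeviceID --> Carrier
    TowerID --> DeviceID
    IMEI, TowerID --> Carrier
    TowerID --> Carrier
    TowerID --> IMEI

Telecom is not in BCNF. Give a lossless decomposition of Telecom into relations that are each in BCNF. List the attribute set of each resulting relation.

{Carrier, DeviceID}; {DeviceID, IMEI, TowerID}

Candidate keys of the original relation: {IMEI}, {TowerID}.
Within {Carrier, DeviceID, IMEI, TowerID}: {DeviceID}⁺ ∩ {Carrier, DeviceID, IMEI, TowerID} = {Carrier, DeviceID}, not the whole set, so DeviceID --> Carrier violates BCNF; decompose into {Carrier, DeviceID} and {DeviceID, IMEI, TowerID}.
{Carrier, DeviceID}: every determinant is a superkey — BCNF.
{DeviceID, IMEI, TowerID}: every determinant is a superkey — BCNF.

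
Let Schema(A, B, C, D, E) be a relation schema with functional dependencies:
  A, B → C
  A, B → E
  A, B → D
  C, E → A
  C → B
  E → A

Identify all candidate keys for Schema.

{A, B}, {A, C}, {B, E}, {C, E}

{A, B} is a candidate key since {A, B}⁺ = {A, B, C, D, E} covers every attribute.
{A, C} is a candidate key since {A, C}⁺ = {A, B, C, D, E} covers every attribute.
{B, E} is a candidate key since {B, E}⁺ = {A, B, C, D, E} covers every attribute.
{C, E} is a candidate key since {C, E}⁺ = {A, B, C, D, E} covers every attribute.
No proper subset of any of these is a key, and no other minimal superkey exists.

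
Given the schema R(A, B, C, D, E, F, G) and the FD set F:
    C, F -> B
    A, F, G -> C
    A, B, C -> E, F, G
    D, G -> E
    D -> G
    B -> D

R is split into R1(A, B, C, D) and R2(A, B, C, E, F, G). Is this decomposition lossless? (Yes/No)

Common attributes: {A, B, C}; their closure is {A, B, C, D, E, F, G}.
This includes all of R1, so the common attributes are a superkey of R1 — the join is lossless.

Yes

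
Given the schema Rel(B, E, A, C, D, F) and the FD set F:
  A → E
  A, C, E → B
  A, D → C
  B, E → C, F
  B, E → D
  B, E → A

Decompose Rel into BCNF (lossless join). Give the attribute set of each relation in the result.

{A, B, C, D, F}; {A, E}

Candidate keys of the original relation: {A, B}, {A, C}, {A, D}, {B, E}.
{A, B, C, D, E, F}: {A} determines {A, E} here but is not a superkey — split on A → E, giving {A, E} and {A, B, C, D, F}.
{A, E} has no BCNF violation.
{A, B, C, D, F} has no BCNF violation.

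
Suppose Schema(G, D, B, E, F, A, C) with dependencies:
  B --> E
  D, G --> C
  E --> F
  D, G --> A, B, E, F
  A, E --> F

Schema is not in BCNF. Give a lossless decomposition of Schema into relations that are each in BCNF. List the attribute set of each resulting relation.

{A, B, C, D, G}; {B, E}; {E, F}

Candidate key of the original relation: {D, G}.
In {A, B, C, D, E, F, G}, {B} is not a superkey ({B}⁺ restricted to this set is {B, E, F}), so split on B --> E, F into {B, E, F} and {A, B, C, D, G}.
In {B, E, F}, {E} is not a superkey ({E}⁺ restricted to this set is {E, F}), so split on E --> F into {E, F} and {B, E}.
{E, F} has no BCNF violation.
{B, E} has no BCNF violation.
{A, B, C, D, G} has no BCNF violation.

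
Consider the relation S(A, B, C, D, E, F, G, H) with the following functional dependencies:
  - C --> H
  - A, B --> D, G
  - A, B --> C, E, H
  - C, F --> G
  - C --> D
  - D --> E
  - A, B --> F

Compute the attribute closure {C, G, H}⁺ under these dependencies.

Start with {C, G, H}.
C --> D applies; add {D} → now {C, D, G, H}.
D --> E applies; add {E} → now {C, D, E, G, H}.
No further FD applies.

{C, D, E, G, H}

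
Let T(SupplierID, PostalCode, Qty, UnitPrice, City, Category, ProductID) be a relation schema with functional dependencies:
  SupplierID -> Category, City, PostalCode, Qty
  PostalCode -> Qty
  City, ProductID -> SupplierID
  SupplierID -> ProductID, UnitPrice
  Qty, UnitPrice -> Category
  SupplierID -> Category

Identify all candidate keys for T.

{City, ProductID}, {SupplierID}

{SupplierID} is a candidate key since {SupplierID}⁺ = {Category, City, PostalCode, ProductID, Qty, SupplierID, UnitPrice} covers every attribute.
{City, ProductID} is a candidate key since {City, ProductID}⁺ = {Category, City, PostalCode, ProductID, Qty, SupplierID, UnitPrice} covers every attribute.
Any other superkey properly contains one of these, so there are no further candidate keys.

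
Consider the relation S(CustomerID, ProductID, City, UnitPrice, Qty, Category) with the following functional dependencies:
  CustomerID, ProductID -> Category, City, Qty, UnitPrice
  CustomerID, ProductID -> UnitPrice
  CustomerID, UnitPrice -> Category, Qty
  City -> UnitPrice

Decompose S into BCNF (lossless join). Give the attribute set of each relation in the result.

Candidate key of the original relation: {CustomerID, ProductID}.
Within {Category, City, CustomerID, ProductID, Qty, UnitPrice}: {CustomerID, UnitPrice}⁺ ∩ {Category, City, CustomerID, ProductID, Qty, UnitPrice} = {Category, CustomerID, Qty, UnitPrice}, not the whole set, so CustomerID, UnitPrice -> Category, Qty violates BCNF; decompose into {Category, CustomerID, Qty, UnitPrice} and {City, CustomerID, ProductID, UnitPrice}.
{Category, CustomerID, Qty, UnitPrice}: every determinant is a superkey — BCNF.
Within {City, CustomerID, ProductID, UnitPrice}: {City}⁺ ∩ {City, CustomerID, ProductID, UnitPrice} = {City, UnitPrice}, not the whole set, so City -> UnitPrice violates BCNF; decompose into {City, UnitPrice} and {City, CustomerID, ProductID}.
{City, UnitPrice}: every determinant is a superkey — BCNF.
{City, CustomerID, ProductID}: every determinant is a superkey — BCNF.

{Category, CustomerID, Qty, UnitPrice}; {City, CustomerID, ProductID}; {City, UnitPrice}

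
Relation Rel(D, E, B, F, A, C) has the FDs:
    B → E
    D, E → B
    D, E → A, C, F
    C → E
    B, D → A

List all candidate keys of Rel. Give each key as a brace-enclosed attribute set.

Attributes never on any right-hand side: {D} — every candidate key must contain it.
{B, D} is a candidate key since {B, D}⁺ = {A, B, C, D, E, F} covers every attribute.
{C, D} is a candidate key since {C, D}⁺ = {A, B, C, D, E, F} covers every attribute.
{D, E} is a candidate key since {D, E}⁺ = {A, B, C, D, E, F} covers every attribute.
Any other superkey properly contains one of these, so there are no further candidate keys.

{B, D}, {C, D}, {D, E}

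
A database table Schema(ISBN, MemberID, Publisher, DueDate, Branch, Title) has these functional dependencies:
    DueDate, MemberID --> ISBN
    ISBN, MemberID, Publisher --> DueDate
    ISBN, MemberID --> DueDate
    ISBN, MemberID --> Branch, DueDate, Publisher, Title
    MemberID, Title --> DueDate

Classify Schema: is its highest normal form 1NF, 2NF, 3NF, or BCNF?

BCNF

Candidate keys: {DueDate, MemberID}, {ISBN, MemberID}, {MemberID, Title}. Prime attributes: {DueDate, ISBN, MemberID, Title}.
The left-hand side of every FD is a superkey, so BCNF is satisfied.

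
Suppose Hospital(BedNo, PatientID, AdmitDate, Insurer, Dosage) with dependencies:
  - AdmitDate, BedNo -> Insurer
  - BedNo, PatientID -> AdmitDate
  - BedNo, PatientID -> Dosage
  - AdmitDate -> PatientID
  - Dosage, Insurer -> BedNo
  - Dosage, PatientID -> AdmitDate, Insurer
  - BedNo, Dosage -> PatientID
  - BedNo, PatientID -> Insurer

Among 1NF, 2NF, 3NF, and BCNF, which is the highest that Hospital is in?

Candidate keys: {AdmitDate, BedNo}, {AdmitDate, Dosage}, {BedNo, Dosage}, {BedNo, PatientID}, {Dosage, Insurer}, {Dosage, PatientID}. Prime attributes: {AdmitDate, BedNo, Dosage, Insurer, PatientID}.
For AdmitDate -> PatientID we have {AdmitDate}⁺ = {AdmitDate, PatientID}; {AdmitDate} is not a superkey, so BCNF fails.
But every attribute on its right side ({PatientID}) is prime, and the same holds for every other non-superkey FD, so 3NF still holds.

3NF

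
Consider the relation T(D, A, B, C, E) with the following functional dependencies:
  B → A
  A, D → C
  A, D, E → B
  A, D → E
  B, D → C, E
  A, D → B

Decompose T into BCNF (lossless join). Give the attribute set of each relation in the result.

{A, B}; {B, C, D, E}

Candidate keys of the original relation: {A, D}, {B, D}.
In {A, B, C, D, E}, {B} is not a superkey ({B}⁺ restricted to this set is {A, B}), so split on B → A into {A, B} and {B, C, D, E}.
{A, B}: every determinant is a superkey — BCNF.
{B, C, D, E}: every determinant is a superkey — BCNF.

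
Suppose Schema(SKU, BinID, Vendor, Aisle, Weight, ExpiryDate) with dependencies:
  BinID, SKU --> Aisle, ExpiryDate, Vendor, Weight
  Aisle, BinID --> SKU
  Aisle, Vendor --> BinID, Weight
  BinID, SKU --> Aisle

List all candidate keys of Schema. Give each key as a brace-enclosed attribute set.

{Aisle, BinID}⁺ = {Aisle, BinID, ExpiryDate, SKU, Vendor, Weight} — all of the relation — so {Aisle, BinID} is a candidate key.
{Aisle, Vendor}⁺ = {Aisle, BinID, ExpiryDate, SKU, Vendor, Weight} — all of the relation — so {Aisle, Vendor} is a candidate key.
{BinID, SKU}⁺ = {Aisle, BinID, ExpiryDate, SKU, Vendor, Weight} — all of the relation — so {BinID, SKU} is a candidate key.
Any other superkey properly contains one of these, so there are no further candidate keys.

{Aisle, BinID}, {Aisle, Vendor}, {BinID, SKU}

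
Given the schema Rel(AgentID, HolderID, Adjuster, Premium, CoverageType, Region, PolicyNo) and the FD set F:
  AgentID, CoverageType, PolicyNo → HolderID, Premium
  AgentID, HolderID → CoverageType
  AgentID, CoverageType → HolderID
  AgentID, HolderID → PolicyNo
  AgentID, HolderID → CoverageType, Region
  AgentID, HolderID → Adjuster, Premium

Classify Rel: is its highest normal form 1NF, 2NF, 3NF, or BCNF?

BCNF

Candidate keys: {AgentID, CoverageType}, {AgentID, HolderID}. Prime attributes: {AgentID, CoverageType, HolderID}.
Every FD has a superkey on the left, so the relation is in BCNF.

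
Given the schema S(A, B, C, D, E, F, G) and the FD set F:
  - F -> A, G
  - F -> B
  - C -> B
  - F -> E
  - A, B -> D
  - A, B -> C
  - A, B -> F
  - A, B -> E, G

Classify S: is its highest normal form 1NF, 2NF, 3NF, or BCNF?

Candidate keys: {A, B}, {A, C}, {F}. Prime attributes: {A, B, C, F}.
C -> B: {C}⁺ = {B, C}, which is not all of the attributes, so the left side is not a superkey — BCNF is violated.
Its right-hand attributes {B} are all prime, as are those of every other non-superkey FD — the relation is in 3NF.

3NF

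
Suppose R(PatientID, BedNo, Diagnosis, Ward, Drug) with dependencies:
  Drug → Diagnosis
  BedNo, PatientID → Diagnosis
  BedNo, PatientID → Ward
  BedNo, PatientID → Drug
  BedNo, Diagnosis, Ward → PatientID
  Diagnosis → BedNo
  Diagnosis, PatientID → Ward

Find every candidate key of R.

{BedNo, PatientID}⁺ = {BedNo, Diagnosis, Drug, PatientID, Ward} — all of the relation — so {BedNo, PatientID} is a candidate key.
{Diagnosis, PatientID}⁺ = {BedNo, Diagnosis, Drug, PatientID, Ward} — all of the relation — so {Diagnosis, PatientID} is a candidate key.
{Diagnosis, Ward}⁺ = {BedNo, Diagnosis, Drug, PatientID, Ward} — all of the relation — so {Diagnosis, Ward} is a candidate key.
{Drug, PatientID}⁺ = {BedNo, Diagnosis, Drug, PatientID, Ward} — all of the relation — so {Drug, PatientID} is a candidate key.
{Drug, Ward}⁺ = {BedNo, Diagnosis, Drug, PatientID, Ward} — all of the relation — so {Drug, Ward} is a candidate key.
No proper subset of any of these is a key, and no other minimal superkey exists.

{BedNo, PatientID}, {Diagnosis, PatientID}, {Diagnosis, Ward}, {Drug, PatientID}, {Drug, Ward}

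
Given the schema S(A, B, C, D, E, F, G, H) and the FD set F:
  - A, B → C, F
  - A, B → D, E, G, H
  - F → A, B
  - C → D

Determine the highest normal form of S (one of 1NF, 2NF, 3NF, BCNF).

2NF

Candidate keys: {A, B}, {F}. Prime attributes: {A, B, F}.
C → D: {C}⁺ = {C, D}, which is not all of the attributes, so the left side is not a superkey — BCNF is violated.
C → D determines the non-prime attribute {D} from a non-superkey — 3NF is violated.
Checking every proper subset of each key, none determines a non-prime attribute — 2NF is satisfied.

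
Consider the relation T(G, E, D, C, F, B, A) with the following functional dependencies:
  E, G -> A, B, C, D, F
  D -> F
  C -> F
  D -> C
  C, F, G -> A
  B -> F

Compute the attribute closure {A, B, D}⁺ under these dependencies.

Start with {A, B, D}.
D -> F applies; add {F} → now {A, B, D, F}.
D -> C applies; add {C} → now {A, B, C, D, F}.
No further FD applies.

{A, B, C, D, F}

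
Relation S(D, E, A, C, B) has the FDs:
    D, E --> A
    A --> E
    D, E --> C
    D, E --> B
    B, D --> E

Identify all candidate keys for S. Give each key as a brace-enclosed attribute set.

{A, D}, {B, D}, {D, E}

Attributes never on any right-hand side: {D} — every candidate key must contain it.
Closure of {A, D} is {A, B, C, D, E}, the whole schema; {A, D} is a candidate key.
Closure of {B, D} is {A, B, C, D, E}, the whole schema; {B, D} is a candidate key.
Closure of {D, E} is {A, B, C, D, E}, the whole schema; {D, E} is a candidate key.
Any other superkey properly contains one of these, so there are no further candidate keys.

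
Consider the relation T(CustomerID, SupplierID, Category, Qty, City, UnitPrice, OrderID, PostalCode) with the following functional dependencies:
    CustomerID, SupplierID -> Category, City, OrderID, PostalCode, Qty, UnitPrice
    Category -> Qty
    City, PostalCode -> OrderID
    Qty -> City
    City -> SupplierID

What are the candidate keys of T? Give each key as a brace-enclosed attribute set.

{CustomerID} never appears on the right of any FD, so every key must include it.
{Category, CustomerID}⁺ = {Category, City, CustomerID, OrderID, PostalCode, Qty, SupplierID, UnitPrice} — all of the relation — so {Category, CustomerID} is a candidate key.
{City, CustomerID}⁺ = {Category, City, CustomerID, OrderID, PostalCode, Qty, SupplierID, UnitPrice} — all of the relation — so {City, CustomerID} is a candidate key.
{CustomerID, Qty}⁺ = {Category, City, CustomerID, OrderID, PostalCode, Qty, SupplierID, UnitPrice} — all of the relation — so {CustomerID, Qty} is a candidate key.
{CustomerID, SupplierID}⁺ = {Category, City, CustomerID, OrderID, PostalCode, Qty, SupplierID, UnitPrice} — all of the relation — so {CustomerID, SupplierID} is a candidate key.
These are minimal and exhaustive — every other superkey contains one of them.

{Category, CustomerID}, {City, CustomerID}, {CustomerID, Qty}, {CustomerID, SupplierID}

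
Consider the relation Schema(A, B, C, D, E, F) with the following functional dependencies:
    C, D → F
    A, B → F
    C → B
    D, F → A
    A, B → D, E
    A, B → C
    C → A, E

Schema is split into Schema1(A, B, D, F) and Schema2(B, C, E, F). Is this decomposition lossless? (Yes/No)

No

Common attributes: {B, F}; their closure is {B, F}.
Neither Schema1 nor Schema2 is contained in that closure, so the decomposition is lossy.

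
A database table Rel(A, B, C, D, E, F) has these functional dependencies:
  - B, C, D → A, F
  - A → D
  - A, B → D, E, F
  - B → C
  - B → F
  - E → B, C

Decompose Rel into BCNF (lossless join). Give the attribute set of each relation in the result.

{A, D}; {A, E}; {B, C, F}; {B, E}

Candidate keys of the original relation: {A, B}, {A, E}, {B, D}, {D, E}.
Within {A, B, C, D, E, F}: {A}⁺ ∩ {A, B, C, D, E, F} = {A, D}, not the whole set, so A → D violates BCNF; decompose into {A, D} and {A, B, C, E, F}.
{A, D}: every determinant is a superkey — BCNF.
Within {A, B, C, E, F}: {B}⁺ ∩ {A, B, C, E, F} = {B, C, F}, not the whole set, so B → C, F violates BCNF; decompose into {B, C, F} and {A, B, E}.
{B, C, F}: every determinant is a superkey — BCNF.
Within {A, B, E}: {E}⁺ ∩ {A, B, E} = {B, E}, not the whole set, so E → B violates BCNF; decompose into {B, E} and {A, E}.
{B, E}: every determinant is a superkey — BCNF.
{A, E}: every determinant is a superkey — BCNF.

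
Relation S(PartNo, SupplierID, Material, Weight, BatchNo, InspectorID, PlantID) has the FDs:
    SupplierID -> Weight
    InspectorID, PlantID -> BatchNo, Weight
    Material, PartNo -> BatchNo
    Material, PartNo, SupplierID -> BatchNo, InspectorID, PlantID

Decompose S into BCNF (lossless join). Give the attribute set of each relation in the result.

{BatchNo, InspectorID, PlantID}; {InspectorID, Material, PartNo, PlantID, SupplierID}; {SupplierID, Weight}

Candidate key of the original relation: {Material, PartNo, SupplierID}.
Within {BatchNo, InspectorID, Material, PartNo, PlantID, SupplierID, Weight}: {SupplierID}⁺ ∩ {BatchNo, InspectorID, Material, PartNo, PlantID, SupplierID, Weight} = {SupplierID, Weight}, not the whole set, so SupplierID -> Weight violates BCNF; decompose into {SupplierID, Weight} and {BatchNo, InspectorID, Material, PartNo, PlantID, SupplierID}.
{SupplierID, Weight} has no BCNF violation.
Within {BatchNo, InspectorID, Material, PartNo, PlantID, SupplierID}: {InspectorID, PlantID}⁺ ∩ {BatchNo, InspectorID, Material, PartNo, PlantID, SupplierID} = {BatchNo, InspectorID, PlantID}, not the whole set, so InspectorID, PlantID -> BatchNo violates BCNF; decompose into {BatchNo, InspectorID, PlantID} and {InspectorID, Material, PartNo, PlantID, SupplierID}.
{BatchNo, InspectorID, PlantID} has no BCNF violation.
{InspectorID, Material, PartNo, PlantID, SupplierID} has no BCNF violation.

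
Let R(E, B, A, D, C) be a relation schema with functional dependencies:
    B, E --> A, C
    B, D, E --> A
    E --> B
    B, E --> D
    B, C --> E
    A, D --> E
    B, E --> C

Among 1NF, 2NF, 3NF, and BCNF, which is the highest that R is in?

Candidate keys: {A, D}, {B, C}, {E}. Prime attributes: {A, B, C, D, E}.
Every FD has a superkey on the left, so the relation is in BCNF.

BCNF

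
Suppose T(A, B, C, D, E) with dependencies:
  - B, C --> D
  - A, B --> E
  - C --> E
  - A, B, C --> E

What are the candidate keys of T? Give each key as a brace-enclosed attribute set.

{A, B, C}

Attributes never on any right-hand side: {A, B, C} — every candidate key must contain all of them.
{A, B, C}⁺ = {A, B, C, D, E} — all of the relation — so {A, B, C} is a candidate key.
Every other attribute set either contains this one or has a smaller closure.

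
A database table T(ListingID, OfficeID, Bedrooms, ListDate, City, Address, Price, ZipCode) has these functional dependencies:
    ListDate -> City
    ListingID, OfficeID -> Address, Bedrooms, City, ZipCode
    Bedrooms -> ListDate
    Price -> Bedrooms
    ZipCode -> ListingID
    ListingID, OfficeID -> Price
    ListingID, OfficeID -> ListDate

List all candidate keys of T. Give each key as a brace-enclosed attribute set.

{ListingID, OfficeID}, {OfficeID, ZipCode}

No FD produces {OfficeID}, so it must be in every candidate key.
Closure of {ListingID, OfficeID} is {Address, Bedrooms, City, ListDate, ListingID, OfficeID, Price, ZipCode}, the whole schema; {ListingID, OfficeID} is a candidate key.
Closure of {OfficeID, ZipCode} is {Address, Bedrooms, City, ListDate, ListingID, OfficeID, Price, ZipCode}, the whole schema; {OfficeID, ZipCode} is a candidate key.
These are minimal and exhaustive — every other superkey contains one of them.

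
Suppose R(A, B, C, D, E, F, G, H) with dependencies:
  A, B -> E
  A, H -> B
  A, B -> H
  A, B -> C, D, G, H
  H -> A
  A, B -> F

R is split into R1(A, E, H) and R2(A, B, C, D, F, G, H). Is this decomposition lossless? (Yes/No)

Common attributes: {A, H}; their closure is {A, B, C, D, E, F, G, H}.
Since R1 ⊆ {A, B, C, D, E, F, G, H}, the intersection is a superkey of R1; the decomposition is lossless.

Yes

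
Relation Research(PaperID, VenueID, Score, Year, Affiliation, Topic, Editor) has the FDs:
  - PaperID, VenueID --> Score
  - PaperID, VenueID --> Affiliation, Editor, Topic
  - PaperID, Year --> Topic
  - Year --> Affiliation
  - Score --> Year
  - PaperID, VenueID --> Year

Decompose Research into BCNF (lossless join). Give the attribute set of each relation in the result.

Candidate key of the original relation: {PaperID, VenueID}.
In {Affiliation, Editor, PaperID, Score, Topic, VenueID, Year}, {PaperID, Year} is not a superkey ({PaperID, Year}⁺ restricted to this set is {Affiliation, PaperID, Topic, Year}), so split on PaperID, Year --> Affiliation, Topic into {Affiliation, PaperID, Topic, Year} and {Editor, PaperID, Score, VenueID, Year}.
In {Affiliation, PaperID, Topic, Year}, {Year} is not a superkey ({Year}⁺ restricted to this set is {Affiliation, Year}), so split on Year --> Affiliation into {Affiliation, Year} and {PaperID, Topic, Year}.
{Affiliation, Year} is in BCNF.
{PaperID, Topic, Year} is in BCNF.
In {Editor, PaperID, Score, VenueID, Year}, {Score} is not a superkey ({Score}⁺ restricted to this set is {Score, Year}), so split on Score --> Year into {Score, Year} and {Editor, PaperID, Score, VenueID}.
{Score, Year} is in BCNF.
{Editor, PaperID, Score, VenueID} is in BCNF.

{Affiliation, Year}; {Editor, PaperID, Score, VenueID}; {PaperID, Topic, Year}; {Score, Year}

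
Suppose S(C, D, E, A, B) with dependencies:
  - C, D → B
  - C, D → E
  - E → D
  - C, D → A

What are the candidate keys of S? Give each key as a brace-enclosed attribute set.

No FD produces {C}, so it must be in every candidate key.
{C, D}⁺ = {A, B, C, D, E}, which is every attribute, so {C, D} is a candidate key.
{C, E}⁺ = {A, B, C, D, E}, which is every attribute, so {C, E} is a candidate key.
These are minimal and exhaustive — every other superkey contains one of them.

{C, D}, {C, E}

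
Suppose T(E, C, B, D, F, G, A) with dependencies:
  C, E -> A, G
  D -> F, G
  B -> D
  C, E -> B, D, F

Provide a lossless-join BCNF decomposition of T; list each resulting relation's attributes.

Candidate key of the original relation: {C, E}.
In {A, B, C, D, E, F, G}, {D} is not a superkey ({D}⁺ restricted to this set is {D, F, G}), so split on D -> F, G into {D, F, G} and {A, B, C, D, E}.
{D, F, G} is in BCNF.
In {A, B, C, D, E}, {B} is not a superkey ({B}⁺ restricted to this set is {B, D}), so split on B -> D into {B, D} and {A, B, C, E}.
{B, D} is in BCNF.
{A, B, C, E} is in BCNF.

{A, B, C, E}; {B, D}; {D, F, G}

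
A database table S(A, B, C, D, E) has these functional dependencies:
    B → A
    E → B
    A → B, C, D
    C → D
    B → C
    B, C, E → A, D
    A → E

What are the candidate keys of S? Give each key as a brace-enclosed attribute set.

{A}, {B}, {E}

{A}⁺ = {A, B, C, D, E}, which is every attribute, so {A} is a candidate key.
{B}⁺ = {A, B, C, D, E}, which is every attribute, so {B} is a candidate key.
{E}⁺ = {A, B, C, D, E}, which is every attribute, so {E} is a candidate key.
No proper subset of any of these is a key, and no other minimal superkey exists.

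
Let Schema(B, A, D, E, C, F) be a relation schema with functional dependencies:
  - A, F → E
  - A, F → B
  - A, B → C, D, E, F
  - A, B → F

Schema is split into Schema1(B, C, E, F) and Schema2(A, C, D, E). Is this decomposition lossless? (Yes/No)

No

Schema1 ∩ Schema2 = {C, E}; its closure under F is {C, E}.
The closure covers neither Schema1 nor Schema2 entirely; the join is not lossless.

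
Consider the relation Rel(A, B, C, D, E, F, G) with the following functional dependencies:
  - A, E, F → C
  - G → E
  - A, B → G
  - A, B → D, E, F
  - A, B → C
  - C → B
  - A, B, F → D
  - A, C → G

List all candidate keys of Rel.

Attributes never on any right-hand side: {A} — every candidate key must contain it.
Closure of {A, B} is {A, B, C, D, E, F, G}, the whole schema; {A, B} is a candidate key.
Closure of {A, C} is {A, B, C, D, E, F, G}, the whole schema; {A, C} is a candidate key.
Closure of {A, E, F} is {A, B, C, D, E, F, G}, the whole schema; {A, E, F} is a candidate key.
Closure of {A, F, G} is {A, B, C, D, E, F, G}, the whole schema; {A, F, G} is a candidate key.
No proper subset of any of these is a key, and no other minimal superkey exists.

{A, B}, {A, C}, {A, E, F}, {A, F, G}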